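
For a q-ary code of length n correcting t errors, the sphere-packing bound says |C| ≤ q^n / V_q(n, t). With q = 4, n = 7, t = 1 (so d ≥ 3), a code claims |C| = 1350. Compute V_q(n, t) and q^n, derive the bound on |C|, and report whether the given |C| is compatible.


V_q(n, t) = 22, q^n = 16384, Hamming bound = 744, |C| = 1350 > bound (violated).

Step 1: Compute V_q(n, t) = Σ_{j=0}^1 C(n, j) (q−1)^j.
  j = 0: C(7,0)·(3)^0 = 1·1 = 1.
  j = 1: C(7,1)·(3)^1 = 7·3 = 21.
  V_q(n, t) = 1 + 21 = 22.
Step 2: q^n = 4^7 = 16384.
Step 3: Hamming bound ⌊q^n / V_q(n,t)⌋ = ⌊16384/22⌋ = 744.
Step 4: Compare |C| = 1350 to 744: violated.
The claimed |C| lies above the Hamming bound, so no 4-ary code of length 7 with d ≥ 3 can have 1350 codewords.


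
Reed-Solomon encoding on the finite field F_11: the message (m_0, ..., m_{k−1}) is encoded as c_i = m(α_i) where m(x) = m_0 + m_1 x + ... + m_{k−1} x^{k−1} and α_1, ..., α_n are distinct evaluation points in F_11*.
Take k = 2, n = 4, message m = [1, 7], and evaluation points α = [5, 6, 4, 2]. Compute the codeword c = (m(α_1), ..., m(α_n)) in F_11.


c = [3, 10, 7, 4]

Message polynomial: m(x) = 1 + 7·x (mod 11).
For each evaluation point α_i, compute m(α_i) mod 11:
  α_1 = 5: Horner steps 7 → 3, so m(5) = 3.
  α_2 = 6: Horner steps 7 → 10, so m(6) = 10.
  α_3 = 4: Horner steps 7 → 7, so m(4) = 7.
  α_4 = 2: Horner steps 7 → 4, so m(2) = 4.
Codeword c = [3, 10, 7, 4] ∈ F_11^4.


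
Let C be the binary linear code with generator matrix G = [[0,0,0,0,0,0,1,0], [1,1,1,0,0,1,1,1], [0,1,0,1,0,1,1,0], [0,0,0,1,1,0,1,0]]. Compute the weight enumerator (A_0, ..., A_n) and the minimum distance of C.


Weight distribution: A_0 = 1, A_1 = 1, A_2 = 1, A_3 = 3, A_4 = 4, A_5 = 3, A_6 = 1, A_7 = 1, A_8 = 1. Minimum distance d = 1.

Enumerate all 2^4 = 16 messages m ∈ F_2^4.
For each, compute codeword c = mG in F_2^8, then tally its weight.
  m = 0000 → c = 00000000, weight = 0.
  m = 1000 → c = 00000010, weight = 1.
  m = 0100 → c = 11100111, weight = 6.
  m = 1100 → c = 11100101, weight = 5.
  m = 0010 → c = 01010110, weight = 4.
  m = 1010 → c = 01010100, weight = 3.
  m = 0110 → c = 10110001, weight = 4.
  m = 1110 → c = 10110011, weight = 5.
  m = 0001 → c = 00011010, weight = 3.
  m = 1001 → c = 00011000, weight = 2.
  m = 0101 → c = 11111101, weight = 7.
  m = 1101 → c = 11111111, weight = 8.
  m = 0011 → c = 01001100, weight = 3.
  m = 1011 → c = 01001110, weight = 4.
  m = 0111 → c = 10101011, weight = 5.
  m = 1111 → c = 10101001, weight = 4.
Tally weights:
  weight 0: 1 codewords.
  weight 1: 1 codewords.
  weight 2: 1 codewords.
  weight 3: 3 codewords.
  weight 4: 4 codewords.
  weight 5: 3 codewords.
  weight 6: 1 codewords.
  weight 7: 1 codewords.
  weight 8: 1 codewords.
Minimum distance d = smallest w > 0 with A_w > 0 = 1.
Sanity: Σ A_w = 16 = 2^4 = 16 ✓.


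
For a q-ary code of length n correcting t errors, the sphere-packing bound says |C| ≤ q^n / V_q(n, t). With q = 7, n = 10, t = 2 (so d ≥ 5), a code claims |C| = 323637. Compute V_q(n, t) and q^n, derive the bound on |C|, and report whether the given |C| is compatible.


V_q(n, t) = 1681, q^n = 282475249, Hamming bound = 168040, |C| = 323637 > bound (violated).

Step 1: Compute V_q(n, t) = Σ_{j=0}^2 C(n, j) (q−1)^j.
  j = 0: C(10,0)·(6)^0 = 1·1 = 1.
  j = 1: C(10,1)·(6)^1 = 10·6 = 60.
  j = 2: C(10,2)·(6)^2 = 45·36 = 1620.
  V_q(n, t) = 1 + 60 + 1620 = 1681.
Step 2: q^n = 7^10 = 282475249.
Step 3: Hamming bound ⌊q^n / V_q(n,t)⌋ = ⌊282475249/1681⌋ = 168040.
Step 4: Compare |C| = 323637 to 168040: violated.
The claimed |C| lies above the Hamming bound, so no 7-ary code of length 10 with d ≥ 5 can have 323637 codewords.


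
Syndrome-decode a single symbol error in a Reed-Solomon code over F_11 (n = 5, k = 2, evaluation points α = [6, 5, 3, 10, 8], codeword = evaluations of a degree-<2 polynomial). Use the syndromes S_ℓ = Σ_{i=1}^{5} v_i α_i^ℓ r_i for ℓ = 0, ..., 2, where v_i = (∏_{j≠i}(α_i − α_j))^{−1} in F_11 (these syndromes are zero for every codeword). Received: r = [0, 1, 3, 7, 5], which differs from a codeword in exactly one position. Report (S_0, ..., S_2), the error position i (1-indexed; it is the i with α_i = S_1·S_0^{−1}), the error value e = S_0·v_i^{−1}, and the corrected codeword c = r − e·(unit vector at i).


S = (3, 2, 5), error at position 5, error magnitude e = 7, c = [0, 1, 3, 7, 9].

Step 1: column multipliers v_i = (∏_{j≠i}(α_i − α_j))^{−1} mod 11.
  i = 1 (α = 6): (6−5)(6−3)(6−10)(6−8) = 1·3·(−4)·(−2) = 24 ≡ 2, so v_1 = 2^{−1} = 6 (mod 11).
  i = 2 (α = 5): (5−6)(5−3)(5−10)(5−8) = (−1)·2·(−5)·(−3) = −30 ≡ 3, so v_2 = 3^{−1} = 4 (mod 11).
  i = 3 (α = 3): (3−6)(3−5)(3−10)(3−8) = (−3)·(−2)·(−7)·(−5) = 210 ≡ 1, so v_3 = 1^{−1} = 1 (mod 11).
  i = 4 (α = 10): (10−6)(10−5)(10−3)(10−8) = 4·5·7·2 = 280 ≡ 5, so v_4 = 5^{−1} = 9 (mod 11).
  i = 5 (α = 8): (8−6)(8−5)(8−3)(8−10) = 2·3·5·(−2) = −60 ≡ 6, so v_5 = 6^{−1} = 2 (mod 11).
  v = [6, 4, 1, 9, 2].
Step 2: syndromes of r = [0, 1, 3, 7, 5] (all sums mod 11).
  S_0 = Σ v_i r_i = 6·0 + 4·1 + 1·3 + 9·7 + 2·5 = 80 ≡ 3.
  S_1 = Σ v_i α_i r_i = 6·6·0 + 4·5·1 + 1·3·3 + 9·10·7 + 2·8·5 = 739 ≡ 2.
  α_i^2 mod 11 = [3, 3, 9, 1, 9].
  S_2 = Σ v_i α_i^2 r_i = 6·3·0 + 4·3·1 + 1·9·3 + 9·1·7 + 2·9·5 = 192 ≡ 5.
  S = (3, 2, 5) ≠ 0, so r is not a codeword (an error is present).
Step 3: locate the error. For a single error e at position i, S_ℓ = v_i·e·α_i^ℓ, so α_err = S_1/S_0.
  S_0^{−1} = 3^{−1} = 4 (mod 11), so α_err = 2·4 = 8 ≡ 8 = α_5. Error position i = 5.
  Consistency check: S_2/S_1 = 5·6 = 30 ≡ 8 = α_err ✓ (single-error assumption holds).
Step 4: error magnitude e = S_0/v_5 = S_0·∏_{j≠5}(α_5 − α_j) = 3·6 = 18 ≡ 7 (mod 11).
Step 5: correct position 5: c_5 = r_5 − e = 5 − 7 ≡ 9 (mod 11). Hence c = [0, 1, 3, 7, 9].
  Check: interpolating c through the α_i gives m(x) = 6 + 10·x (degree < 2) with m(α_i) = c_i for every i, so c is indeed a codeword.


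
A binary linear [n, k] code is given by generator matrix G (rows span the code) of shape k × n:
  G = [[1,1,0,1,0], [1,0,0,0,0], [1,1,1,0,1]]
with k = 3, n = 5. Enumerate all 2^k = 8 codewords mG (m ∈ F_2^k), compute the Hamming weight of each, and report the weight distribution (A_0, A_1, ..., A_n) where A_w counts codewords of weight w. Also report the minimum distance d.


Weight distribution: A_0 = 1, A_1 = 1, A_2 = 1, A_3 = 3, A_4 = 2. Minimum distance d = 1.

Enumerate all 2^3 = 8 messages m ∈ F_2^3.
For each, compute codeword c = mG in F_2^5, then tally its weight.
  m = 000 → c = 00000, weight = 0.
  m = 100 → c = 11010, weight = 3.
  m = 010 → c = 10000, weight = 1.
  m = 110 → c = 01010, weight = 2.
  m = 001 → c = 11101, weight = 4.
  m = 101 → c = 00111, weight = 3.
  m = 011 → c = 01101, weight = 3.
  m = 111 → c = 10111, weight = 4.
Tally weights:
  weight 0: 1 codewords.
  weight 1: 1 codewords.
  weight 2: 1 codewords.
  weight 3: 3 codewords.
  weight 4: 2 codewords.
Minimum distance d = smallest w > 0 with A_w > 0 = 1.
Sanity: Σ A_w = 8 = 2^3 = 8 ✓.


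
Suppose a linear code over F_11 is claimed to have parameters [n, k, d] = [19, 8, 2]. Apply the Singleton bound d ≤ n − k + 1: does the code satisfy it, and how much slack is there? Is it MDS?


Singleton RHS = n − k + 1 = 12, slack = 10, bound satisfied, not MDS.

Singleton bound: d ≤ n − k + 1.
Here n = 19, k = 8, so n − k + 1 = 12.
Given d = 2, check d ≤ 12: YES.
Slack = (n − k + 1) − d = 10.
The code is NOT MDS (slack = 10 > 0).
Description: the claimed parameters are [19, 8, 2]_11; such a code would be non-MDS.


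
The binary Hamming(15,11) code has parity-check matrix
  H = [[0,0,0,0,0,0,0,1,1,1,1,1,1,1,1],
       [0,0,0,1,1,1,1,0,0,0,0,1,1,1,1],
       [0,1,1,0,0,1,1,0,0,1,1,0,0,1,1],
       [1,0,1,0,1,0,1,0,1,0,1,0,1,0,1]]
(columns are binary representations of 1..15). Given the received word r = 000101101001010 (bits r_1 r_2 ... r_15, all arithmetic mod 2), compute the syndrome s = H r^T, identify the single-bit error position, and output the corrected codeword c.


s = (1, 1, 1, 0)^T, error position = 14, corrected codeword c = 000101101001000

Compute s = H r^T mod 2 one row at a time:
  s_1 = 0 + 1 + 0 + 0 + 1 + 0 + 1 + 0 = 3 ≡ 1 (mod 2).
  s_2 = 1 + 0 + 1 + 1 + 1 + 0 + 1 + 0 = 5 ≡ 1 (mod 2).
  s_3 = 0 + 0 + 1 + 1 + 0 + 0 + 1 + 0 = 3 ≡ 1 (mod 2).
  s_4 = 0 + 0 + 0 + 1 + 1 + 0 + 0 + 0 = 2 ≡ 0 (mod 2).
s = (1, 1, 1, 0)^T — this equals column 14 of H (binary 1110), so error is at position 14.
Correct: flip bit 14 of r = 000101101001010 to get c = 000101101001000.


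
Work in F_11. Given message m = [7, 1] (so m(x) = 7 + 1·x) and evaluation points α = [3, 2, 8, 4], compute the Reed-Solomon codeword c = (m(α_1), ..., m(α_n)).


c = [10, 9, 4, 0]

Message polynomial: m(x) = 7 + 1·x (mod 11).
For each evaluation point α_i, compute m(α_i) mod 11:
  α_1 = 3: Horner steps 1 → 10, so m(3) = 10.
  α_2 = 2: Horner steps 1 → 9, so m(2) = 9.
  α_3 = 8: Horner steps 1 → 4, so m(8) = 4.
  α_4 = 4: Horner steps 1 → 0, so m(4) = 0.
Codeword c = [10, 9, 4, 0] ∈ F_11^4.


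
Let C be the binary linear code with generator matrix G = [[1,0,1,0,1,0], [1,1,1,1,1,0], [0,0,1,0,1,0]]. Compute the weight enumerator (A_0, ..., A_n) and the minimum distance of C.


Weight distribution: A_0 = 1, A_1 = 1, A_2 = 2, A_3 = 2, A_4 = 1, A_5 = 1. Minimum distance d = 1.

Enumerate all 2^3 = 8 messages m ∈ F_2^3.
For each, compute codeword c = mG in F_2^6, then tally its weight.
  m = 000 → c = 000000, weight = 0.
  m = 100 → c = 101010, weight = 3.
  m = 010 → c = 111110, weight = 5.
  m = 110 → c = 010100, weight = 2.
  m = 001 → c = 001010, weight = 2.
  m = 101 → c = 100000, weight = 1.
  m = 011 → c = 110100, weight = 3.
  m = 111 → c = 011110, weight = 4.
Tally weights:
  weight 0: 1 codewords.
  weight 1: 1 codewords.
  weight 2: 2 codewords.
  weight 3: 2 codewords.
  weight 4: 1 codewords.
  weight 5: 1 codewords.
Minimum distance d = smallest w > 0 with A_w > 0 = 1.
Sanity: Σ A_w = 8 = 2^3 = 8 ✓.


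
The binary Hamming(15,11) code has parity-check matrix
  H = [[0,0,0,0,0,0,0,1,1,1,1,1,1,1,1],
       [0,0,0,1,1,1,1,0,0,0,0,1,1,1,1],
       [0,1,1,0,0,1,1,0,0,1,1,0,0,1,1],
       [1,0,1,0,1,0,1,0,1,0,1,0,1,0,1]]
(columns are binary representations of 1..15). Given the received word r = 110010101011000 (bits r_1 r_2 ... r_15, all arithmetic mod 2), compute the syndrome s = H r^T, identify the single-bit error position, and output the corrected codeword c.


s = (1, 1, 1, 1)^T, error position = 15, corrected codeword c = 110010101011001

Compute s = H r^T mod 2 one row at a time:
  s_1 = 0 + 1 + 0 + 1 + 1 + 0 + 0 + 0 = 3 ≡ 1 (mod 2).
  s_2 = 0 + 1 + 0 + 1 + 1 + 0 + 0 + 0 = 3 ≡ 1 (mod 2).
  s_3 = 1 + 0 + 0 + 1 + 0 + 1 + 0 + 0 = 3 ≡ 1 (mod 2).
  s_4 = 1 + 0 + 1 + 1 + 1 + 1 + 0 + 0 = 5 ≡ 1 (mod 2).
s = (1, 1, 1, 1)^T — this equals column 15 of H (binary 1111), so error is at position 15.
Correct: flip bit 15 of r = 110010101011000 to get c = 110010101011001.


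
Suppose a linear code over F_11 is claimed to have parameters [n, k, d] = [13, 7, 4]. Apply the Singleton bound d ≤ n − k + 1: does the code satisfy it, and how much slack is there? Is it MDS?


Singleton RHS = n − k + 1 = 7, slack = 3, bound satisfied, not MDS.

Singleton bound: d ≤ n − k + 1.
Here n = 13, k = 7, so n − k + 1 = 7.
Given d = 4, check d ≤ 7: YES.
Slack = (n − k + 1) − d = 3.
The code is NOT MDS (slack = 3 > 0).
Description: the claimed parameters are [13, 7, 4]_11; such a code would be non-MDS.


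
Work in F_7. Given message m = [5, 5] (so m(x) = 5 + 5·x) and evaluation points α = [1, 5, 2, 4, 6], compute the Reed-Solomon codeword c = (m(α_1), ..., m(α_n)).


c = [3, 2, 1, 4, 0]

Message polynomial: m(x) = 5 + 5·x (mod 7).
For each evaluation point α_i, compute m(α_i) mod 7:
  α_1 = 1: Horner steps 5 → 3, so m(1) = 3.
  α_2 = 5: Horner steps 5 → 2, so m(5) = 2.
  α_3 = 2: Horner steps 5 → 1, so m(2) = 1.
  α_4 = 4: Horner steps 5 → 4, so m(4) = 4.
  α_5 = 6: Horner steps 5 → 0, so m(6) = 0.
Codeword c = [3, 2, 1, 4, 0] ∈ F_7^5.


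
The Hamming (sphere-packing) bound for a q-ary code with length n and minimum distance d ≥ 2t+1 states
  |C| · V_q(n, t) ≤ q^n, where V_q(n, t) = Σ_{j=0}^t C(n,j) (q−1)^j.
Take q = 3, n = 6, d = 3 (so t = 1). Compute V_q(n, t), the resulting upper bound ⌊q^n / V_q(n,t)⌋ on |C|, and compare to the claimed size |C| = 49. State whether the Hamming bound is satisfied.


V_q(n, t) = 13, q^n = 729, Hamming bound = 56, |C| = 49 ≤ bound (satisfied).

Step 1: Compute V_q(n, t) = Σ_{j=0}^1 C(n, j) (q−1)^j.
  j = 0: C(6,0)·(2)^0 = 1·1 = 1.
  j = 1: C(6,1)·(2)^1 = 6·2 = 12.
  V_q(n, t) = 1 + 12 = 13.
Step 2: q^n = 3^6 = 729.
Step 3: Hamming bound ⌊q^n / V_q(n,t)⌋ = ⌊729/13⌋ = 56.
Step 4: Compare |C| = 49 to 56: satisfied.
The claimed |C| lies below the Hamming bound.


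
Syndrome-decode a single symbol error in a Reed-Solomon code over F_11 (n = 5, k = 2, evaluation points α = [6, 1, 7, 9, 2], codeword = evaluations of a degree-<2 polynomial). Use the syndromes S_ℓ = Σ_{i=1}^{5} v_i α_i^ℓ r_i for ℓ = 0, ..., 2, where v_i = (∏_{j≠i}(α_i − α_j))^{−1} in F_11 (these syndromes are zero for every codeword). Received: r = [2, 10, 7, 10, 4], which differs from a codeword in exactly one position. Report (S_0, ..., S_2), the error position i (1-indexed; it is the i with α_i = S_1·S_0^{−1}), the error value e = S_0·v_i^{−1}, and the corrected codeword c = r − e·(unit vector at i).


S = (8, 6, 10), error at position 4, error magnitude e = 4, c = [2, 10, 7, 6, 4].

Step 1: column multipliers v_i = (∏_{j≠i}(α_i − α_j))^{−1} mod 11.
  i = 1 (α = 6): (6−1)(6−7)(6−9)(6−2) = 5·(−1)·(−3)·4 = 60 ≡ 5, so v_1 = 5^{−1} = 9 (mod 11).
  i = 2 (α = 1): (1−6)(1−7)(1−9)(1−2) = (−5)·(−6)·(−8)·(−1) = 240 ≡ 9, so v_2 = 9^{−1} = 5 (mod 11).
  i = 3 (α = 7): (7−6)(7−1)(7−9)(7−2) = 1·6·(−2)·5 = −60 ≡ 6, so v_3 = 6^{−1} = 2 (mod 11).
  i = 4 (α = 9): (9−6)(9−1)(9−7)(9−2) = 3·8·2·7 = 336 ≡ 6, so v_4 = 6^{−1} = 2 (mod 11).
  i = 5 (α = 2): (2−6)(2−1)(2−7)(2−9) = (−4)·1·(−5)·(−7) = −140 ≡ 3, so v_5 = 3^{−1} = 4 (mod 11).
  v = [9, 5, 2, 2, 4].
Step 2: syndromes of r = [2, 10, 7, 10, 4] (all sums mod 11).
  S_0 = Σ v_i r_i = 9·2 + 5·10 + 2·7 + 2·10 + 4·4 = 118 ≡ 8.
  S_1 = Σ v_i α_i r_i = 9·6·2 + 5·1·10 + 2·7·7 + 2·9·10 + 4·2·4 = 468 ≡ 6.
  α_i^2 mod 11 = [3, 1, 5, 4, 4].
  S_2 = Σ v_i α_i^2 r_i = 9·3·2 + 5·1·10 + 2·5·7 + 2·4·10 + 4·4·4 = 318 ≡ 10.
  S = (8, 6, 10) ≠ 0, so r is not a codeword (an error is present).
Step 3: locate the error. For a single error e at position i, S_ℓ = v_i·e·α_i^ℓ, so α_err = S_1/S_0.
  S_0^{−1} = 8^{−1} = 7 (mod 11), so α_err = 6·7 = 42 ≡ 9 = α_4. Error position i = 4.
  Consistency check: S_2/S_1 = 10·2 = 20 ≡ 9 = α_err ✓ (single-error assumption holds).
Step 4: error magnitude e = S_0/v_4 = S_0·∏_{j≠4}(α_4 − α_j) = 8·6 = 48 ≡ 4 (mod 11).
Step 5: correct position 4: c_4 = r_4 − e = 10 − 4 ≡ 6 (mod 11). Hence c = [2, 10, 7, 6, 4].
  Check: interpolating c through the α_i gives m(x) = 5 + 5·x (degree < 2) with m(α_i) = c_i for every i, so c is indeed a codeword.


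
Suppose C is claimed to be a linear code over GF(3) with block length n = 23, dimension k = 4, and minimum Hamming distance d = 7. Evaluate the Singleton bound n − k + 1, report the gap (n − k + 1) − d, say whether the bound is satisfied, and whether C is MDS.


Singleton RHS = n − k + 1 = 20, slack = 13, bound satisfied, not MDS.

Singleton bound: d ≤ n − k + 1.
Here n = 23, k = 4, so n − k + 1 = 20.
Given d = 7, check d ≤ 20: YES.
Slack = (n − k + 1) − d = 13.
The code is NOT MDS (slack = 13 > 0).
Description: the claimed parameters are [23, 4, 7]_3; such a code would be non-MDS.


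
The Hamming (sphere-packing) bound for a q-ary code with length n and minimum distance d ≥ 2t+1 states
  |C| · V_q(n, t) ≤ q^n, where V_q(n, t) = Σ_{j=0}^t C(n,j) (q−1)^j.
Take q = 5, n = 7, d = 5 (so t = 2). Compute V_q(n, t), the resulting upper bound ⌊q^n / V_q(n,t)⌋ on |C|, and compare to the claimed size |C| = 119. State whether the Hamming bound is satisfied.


V_q(n, t) = 365, q^n = 78125, Hamming bound = 214, |C| = 119 ≤ bound (satisfied).

Step 1: Compute V_q(n, t) = Σ_{j=0}^2 C(n, j) (q−1)^j.
  j = 0: C(7,0)·(4)^0 = 1·1 = 1.
  j = 1: C(7,1)·(4)^1 = 7·4 = 28.
  j = 2: C(7,2)·(4)^2 = 21·16 = 336.
  V_q(n, t) = 1 + 28 + 336 = 365.
Step 2: q^n = 5^7 = 78125.
Step 3: Hamming bound ⌊q^n / V_q(n,t)⌋ = ⌊78125/365⌋ = 214.
Step 4: Compare |C| = 119 to 214: satisfied.
The claimed |C| lies below the Hamming bound.


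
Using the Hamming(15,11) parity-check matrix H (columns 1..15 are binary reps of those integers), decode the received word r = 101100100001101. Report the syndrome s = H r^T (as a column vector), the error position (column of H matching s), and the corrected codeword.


s = (1, 1, 1, 1)^T, error position = 15, corrected codeword c = 101100100001100

Compute s = H r^T mod 2 one row at a time:
  s_1 = 0 + 0 + 0 + 0 + 1 + 1 + 0 + 1 = 3 ≡ 1 (mod 2).
  s_2 = 1 + 0 + 0 + 1 + 1 + 1 + 0 + 1 = 5 ≡ 1 (mod 2).
  s_3 = 0 + 1 + 0 + 1 + 0 + 0 + 0 + 1 = 3 ≡ 1 (mod 2).
  s_4 = 1 + 1 + 0 + 1 + 0 + 0 + 1 + 1 = 5 ≡ 1 (mod 2).
s = (1, 1, 1, 1)^T — this equals column 15 of H (binary 1111), so error is at position 15.
Correct: flip bit 15 of r = 101100100001101 to get c = 101100100001100.


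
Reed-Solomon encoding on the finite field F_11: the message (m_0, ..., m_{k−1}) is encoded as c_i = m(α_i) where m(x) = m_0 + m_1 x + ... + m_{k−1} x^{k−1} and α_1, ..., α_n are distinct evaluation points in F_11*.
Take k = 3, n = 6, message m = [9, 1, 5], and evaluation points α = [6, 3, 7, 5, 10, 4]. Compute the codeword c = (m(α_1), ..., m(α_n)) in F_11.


c = [8, 2, 8, 7, 2, 5]

Message polynomial: m(x) = 9 + 1·x + 5·x^2 (mod 11).
For each evaluation point α_i, compute m(α_i) mod 11:
  α_1 = 6: Horner steps 5 → 9 → 8, so m(6) = 8.
  α_2 = 3: Horner steps 5 → 5 → 2, so m(3) = 2.
  α_3 = 7: Horner steps 5 → 3 → 8, so m(7) = 8.
  α_4 = 5: Horner steps 5 → 4 → 7, so m(5) = 7.
  α_5 = 10: Horner steps 5 → 7 → 2, so m(10) = 2.
  α_6 = 4: Horner steps 5 → 10 → 5, so m(4) = 5.
Codeword c = [8, 2, 8, 7, 2, 5] ∈ F_11^6.


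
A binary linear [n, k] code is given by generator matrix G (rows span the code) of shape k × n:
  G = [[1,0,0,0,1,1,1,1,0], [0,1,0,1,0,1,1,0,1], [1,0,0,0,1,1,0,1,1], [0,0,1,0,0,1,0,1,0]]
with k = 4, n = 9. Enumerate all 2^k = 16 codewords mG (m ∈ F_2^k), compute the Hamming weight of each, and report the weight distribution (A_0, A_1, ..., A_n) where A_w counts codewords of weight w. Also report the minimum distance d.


Weight distribution: A_0 = 1, A_2 = 1, A_3 = 2, A_4 = 3, A_5 = 4, A_6 = 3, A_7 = 2. Minimum distance d = 2.

Enumerate all 2^4 = 16 messages m ∈ F_2^4.
For each, compute codeword c = mG in F_2^9, then tally its weight.
  m = 0000 → c = 000000000, weight = 0.
  m = 1000 → c = 100011110, weight = 5.
  m = 0100 → c = 010101101, weight = 5.
  m = 1100 → c = 110110011, weight = 6.
  m = 0010 → c = 100011011, weight = 5.
  m = 1010 → c = 000000101, weight = 2.
  m = 0110 → c = 110110110, weight = 6.
  m = 1110 → c = 010101000, weight = 3.
  m = 0001 → c = 001001010, weight = 3.
  m = 1001 → c = 101010100, weight = 4.
  m = 0101 → c = 011100111, weight = 6.
  m = 1101 → c = 111111001, weight = 7.
  m = 0011 → c = 101010001, weight = 4.
  m = 1011 → c = 001001111, weight = 5.
  m = 0111 → c = 111111100, weight = 7.
  m = 1111 → c = 011100010, weight = 4.
Tally weights:
  weight 0: 1 codewords.
  weight 2: 1 codewords.
  weight 3: 2 codewords.
  weight 4: 3 codewords.
  weight 5: 4 codewords.
  weight 6: 3 codewords.
  weight 7: 2 codewords.
Minimum distance d = smallest w > 0 with A_w > 0 = 2.
Sanity: Σ A_w = 16 = 2^4 = 16 ✓.


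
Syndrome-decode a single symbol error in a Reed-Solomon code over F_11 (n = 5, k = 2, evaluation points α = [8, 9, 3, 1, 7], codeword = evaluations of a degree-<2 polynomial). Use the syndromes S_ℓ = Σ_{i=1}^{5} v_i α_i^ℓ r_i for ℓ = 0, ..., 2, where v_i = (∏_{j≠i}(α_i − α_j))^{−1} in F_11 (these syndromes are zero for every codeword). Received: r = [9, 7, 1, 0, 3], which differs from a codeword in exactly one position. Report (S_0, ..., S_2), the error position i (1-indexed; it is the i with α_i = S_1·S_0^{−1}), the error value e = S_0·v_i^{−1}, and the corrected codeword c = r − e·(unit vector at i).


S = (10, 2, 7), error at position 2, error magnitude e = 3, c = [9, 4, 1, 0, 3].

Step 1: column multipliers v_i = (∏_{j≠i}(α_i − α_j))^{−1} mod 11.
  i = 1 (α = 8): (8−9)(8−3)(8−1)(8−7) = (−1)·5·7·1 = −35 ≡ 9, so v_1 = 9^{−1} = 5 (mod 11).
  i = 2 (α = 9): (9−8)(9−3)(9−1)(9−7) = 1·6·8·2 = 96 ≡ 8, so v_2 = 8^{−1} = 7 (mod 11).
  i = 3 (α = 3): (3−8)(3−9)(3−1)(3−7) = (−5)·(−6)·2·(−4) = −240 ≡ 2, so v_3 = 2^{−1} = 6 (mod 11).
  i = 4 (α = 1): (1−8)(1−9)(1−3)(1−7) = (−7)·(−8)·(−2)·(−6) = 672 ≡ 1, so v_4 = 1^{−1} = 1 (mod 11).
  i = 5 (α = 7): (7−8)(7−9)(7−3)(7−1) = (−1)·(−2)·4·6 = 48 ≡ 4, so v_5 = 4^{−1} = 3 (mod 11).
  v = [5, 7, 6, 1, 3].
Step 2: syndromes of r = [9, 7, 1, 0, 3] (all sums mod 11).
  S_0 = Σ v_i r_i = 5·9 + 7·7 + 6·1 + 1·0 + 3·3 = 109 ≡ 10.
  S_1 = Σ v_i α_i r_i = 5·8·9 + 7·9·7 + 6·3·1 + 1·1·0 + 3·7·3 = 882 ≡ 2.
  α_i^2 mod 11 = [9, 4, 9, 1, 5].
  S_2 = Σ v_i α_i^2 r_i = 5·9·9 + 7·4·7 + 6·9·1 + 1·1·0 + 3·5·3 = 700 ≡ 7.
  S = (10, 2, 7) ≠ 0, so r is not a codeword (an error is present).
Step 3: locate the error. For a single error e at position i, S_ℓ = v_i·e·α_i^ℓ, so α_err = S_1/S_0.
  S_0^{−1} = 10^{−1} = 10 (mod 11), so α_err = 2·10 = 20 ≡ 9 = α_2. Error position i = 2.
  Consistency check: S_2/S_1 = 7·6 = 42 ≡ 9 = α_err ✓ (single-error assumption holds).
Step 4: error magnitude e = S_0/v_2 = S_0·∏_{j≠2}(α_2 − α_j) = 10·8 = 80 ≡ 3 (mod 11).
Step 5: correct position 2: c_2 = r_2 − e = 7 − 3 ≡ 4 (mod 11). Hence c = [9, 4, 1, 0, 3].
  Check: interpolating c through the α_i gives m(x) = 5 + 6·x (degree < 2) with m(α_i) = c_i for every i, so c is indeed a codeword.


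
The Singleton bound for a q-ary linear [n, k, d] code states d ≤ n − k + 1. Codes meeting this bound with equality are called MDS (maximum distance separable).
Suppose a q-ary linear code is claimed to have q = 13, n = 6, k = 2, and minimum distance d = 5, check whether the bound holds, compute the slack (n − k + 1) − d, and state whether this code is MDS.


Singleton RHS = n − k + 1 = 5, slack = 0, bound satisfied, MDS.

Singleton bound: d ≤ n − k + 1.
Here n = 6, k = 2, so n − k + 1 = 5.
Given d = 5, check d ≤ 5: YES.
Slack = (n − k + 1) − d = 0.
The code is MDS (slack = 0).
Description: the claimed parameters are [6, 2, 5]_13; such a code would be MDS (meets Singleton bound).


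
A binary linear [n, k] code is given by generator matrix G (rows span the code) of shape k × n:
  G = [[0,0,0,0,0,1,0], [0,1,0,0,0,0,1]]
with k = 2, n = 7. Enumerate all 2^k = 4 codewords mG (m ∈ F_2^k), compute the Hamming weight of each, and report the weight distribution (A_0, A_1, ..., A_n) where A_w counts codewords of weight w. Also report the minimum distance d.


Weight distribution: A_0 = 1, A_1 = 1, A_2 = 1, A_3 = 1. Minimum distance d = 1.

Enumerate all 2^2 = 4 messages m ∈ F_2^2.
For each, compute codeword c = mG in F_2^7, then tally its weight.
  m = 00 → c = 0000000, weight = 0.
  m = 10 → c = 0000010, weight = 1.
  m = 01 → c = 0100001, weight = 2.
  m = 11 → c = 0100011, weight = 3.
Tally weights:
  weight 0: 1 codewords.
  weight 1: 1 codewords.
  weight 2: 1 codewords.
  weight 3: 1 codewords.
Minimum distance d = smallest w > 0 with A_w > 0 = 1.
Sanity: Σ A_w = 4 = 2^2 = 4 ✓.


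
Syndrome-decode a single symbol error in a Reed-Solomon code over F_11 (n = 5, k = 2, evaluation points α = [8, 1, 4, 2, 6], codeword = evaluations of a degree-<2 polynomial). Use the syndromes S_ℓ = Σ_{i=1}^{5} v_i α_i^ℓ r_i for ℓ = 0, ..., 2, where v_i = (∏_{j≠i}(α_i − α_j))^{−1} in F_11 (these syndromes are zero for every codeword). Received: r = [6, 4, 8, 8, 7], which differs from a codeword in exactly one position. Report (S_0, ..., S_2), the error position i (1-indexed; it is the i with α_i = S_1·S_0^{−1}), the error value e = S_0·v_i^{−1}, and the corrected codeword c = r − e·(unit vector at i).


S = (3, 6, 1), error at position 4, error magnitude e = 10, c = [6, 4, 8, 9, 7].

Step 1: column multipliers v_i = (∏_{j≠i}(α_i − α_j))^{−1} mod 11.
  i = 1 (α = 8): (8−1)(8−4)(8−2)(8−6) = 7·4·6·2 = 336 ≡ 6, so v_1 = 6^{−1} = 2 (mod 11).
  i = 2 (α = 1): (1−8)(1−4)(1−2)(1−6) = (−7)·(−3)·(−1)·(−5) = 105 ≡ 6, so v_2 = 6^{−1} = 2 (mod 11).
  i = 3 (α = 4): (4−8)(4−1)(4−2)(4−6) = (−4)·3·2·(−2) = 48 ≡ 4, so v_3 = 4^{−1} = 3 (mod 11).
  i = 4 (α = 2): (2−8)(2−1)(2−4)(2−6) = (−6)·1·(−2)·(−4) = −48 ≡ 7, so v_4 = 7^{−1} = 8 (mod 11).
  i = 5 (α = 6): (6−8)(6−1)(6−4)(6−2) = (−2)·5·2·4 = −80 ≡ 8, so v_5 = 8^{−1} = 7 (mod 11).
  v = [2, 2, 3, 8, 7].
Step 2: syndromes of r = [6, 4, 8, 8, 7] (all sums mod 11).
  S_0 = Σ v_i r_i = 2·6 + 2·4 + 3·8 + 8·8 + 7·7 = 157 ≡ 3.
  S_1 = Σ v_i α_i r_i = 2·8·6 + 2·1·4 + 3·4·8 + 8·2·8 + 7·6·7 = 622 ≡ 6.
  α_i^2 mod 11 = [9, 1, 5, 4, 3].
  S_2 = Σ v_i α_i^2 r_i = 2·9·6 + 2·1·4 + 3·5·8 + 8·4·8 + 7·3·7 = 639 ≡ 1.
  S = (3, 6, 1) ≠ 0, so r is not a codeword (an error is present).
Step 3: locate the error. For a single error e at position i, S_ℓ = v_i·e·α_i^ℓ, so α_err = S_1/S_0.
  S_0^{−1} = 3^{−1} = 4 (mod 11), so α_err = 6·4 = 24 ≡ 2 = α_4. Error position i = 4.
  Consistency check: S_2/S_1 = 1·2 = 2 ≡ 2 = α_err ✓ (single-error assumption holds).
Step 4: error magnitude e = S_0/v_4 = S_0·∏_{j≠4}(α_4 − α_j) = 3·7 = 21 ≡ 10 (mod 11).
Step 5: correct position 4: c_4 = r_4 − e = 8 − 10 ≡ 9 (mod 11). Hence c = [6, 4, 8, 9, 7].
  Check: interpolating c through the α_i gives m(x) = 10 + 5·x (degree < 2) with m(α_i) = c_i for every i, so c is indeed a codeword.


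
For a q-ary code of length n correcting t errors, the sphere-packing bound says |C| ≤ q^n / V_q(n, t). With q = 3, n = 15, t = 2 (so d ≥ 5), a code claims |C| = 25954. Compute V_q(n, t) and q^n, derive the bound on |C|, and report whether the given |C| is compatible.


V_q(n, t) = 451, q^n = 14348907, Hamming bound = 31815, |C| = 25954 ≤ bound (satisfied).

Step 1: Compute V_q(n, t) = Σ_{j=0}^2 C(n, j) (q−1)^j.
  j = 0: C(15,0)·(2)^0 = 1·1 = 1.
  j = 1: C(15,1)·(2)^1 = 15·2 = 30.
  j = 2: C(15,2)·(2)^2 = 105·4 = 420.
  V_q(n, t) = 1 + 30 + 420 = 451.
Step 2: q^n = 3^15 = 14348907.
Step 3: Hamming bound ⌊q^n / V_q(n,t)⌋ = ⌊14348907/451⌋ = 31815.
Step 4: Compare |C| = 25954 to 31815: satisfied.
The claimed |C| lies below the Hamming bound.


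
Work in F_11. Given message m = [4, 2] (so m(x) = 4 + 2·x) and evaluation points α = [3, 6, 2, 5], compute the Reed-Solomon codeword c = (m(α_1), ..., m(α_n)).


c = [10, 5, 8, 3]

Message polynomial: m(x) = 4 + 2·x (mod 11).
For each evaluation point α_i, compute m(α_i) mod 11:
  α_1 = 3: Horner steps 2 → 10, so m(3) = 10.
  α_2 = 6: Horner steps 2 → 5, so m(6) = 5.
  α_3 = 2: Horner steps 2 → 8, so m(2) = 8.
  α_4 = 5: Horner steps 2 → 3, so m(5) = 3.
Codeword c = [10, 5, 8, 3] ∈ F_11^4.


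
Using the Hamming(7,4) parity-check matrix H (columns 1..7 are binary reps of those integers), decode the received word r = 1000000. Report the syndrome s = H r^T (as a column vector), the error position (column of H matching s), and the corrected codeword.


s = (0, 0, 1)^T, error position = 1, corrected codeword c = 0000000

Compute s = H r^T mod 2 one row at a time:
  s_1 = 0 + 0 + 0 + 0 = 0 ≡ 0 (mod 2).
  s_2 = 0 + 0 + 0 + 0 = 0 ≡ 0 (mod 2).
  s_3 = 1 + 0 + 0 + 0 = 1 ≡ 1 (mod 2).
s = (0, 0, 1)^T — this equals column 1 of H (binary 001), so error is at position 1.
Correct: flip bit 1 of r = 1000000 to get c = 0000000.


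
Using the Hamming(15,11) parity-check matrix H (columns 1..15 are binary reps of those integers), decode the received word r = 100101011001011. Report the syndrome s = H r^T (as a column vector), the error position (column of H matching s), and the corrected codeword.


s = (1, 1, 1, 1)^T, error position = 15, corrected codeword c = 100101011001010

Compute s = H r^T mod 2 one row at a time:
  s_1 = 1 + 1 + 0 + 0 + 1 + 0 + 1 + 1 = 5 ≡ 1 (mod 2).
  s_2 = 1 + 0 + 1 + 0 + 1 + 0 + 1 + 1 = 5 ≡ 1 (mod 2).
  s_3 = 0 + 0 + 1 + 0 + 0 + 0 + 1 + 1 = 3 ≡ 1 (mod 2).
  s_4 = 1 + 0 + 0 + 0 + 1 + 0 + 0 + 1 = 3 ≡ 1 (mod 2).
s = (1, 1, 1, 1)^T — this equals column 15 of H (binary 1111), so error is at position 15.
Correct: flip bit 15 of r = 100101011001011 to get c = 100101011001010.


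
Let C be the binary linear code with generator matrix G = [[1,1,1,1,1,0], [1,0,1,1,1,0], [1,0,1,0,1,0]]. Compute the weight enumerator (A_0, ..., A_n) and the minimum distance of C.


Weight distribution: A_0 = 1, A_1 = 2, A_2 = 1, A_3 = 1, A_4 = 2, A_5 = 1. Minimum distance d = 1.

Enumerate all 2^3 = 8 messages m ∈ F_2^3.
For each, compute codeword c = mG in F_2^6, then tally its weight.
  m = 000 → c = 000000, weight = 0.
  m = 100 → c = 111110, weight = 5.
  m = 010 → c = 101110, weight = 4.
  m = 110 → c = 010000, weight = 1.
  m = 001 → c = 101010, weight = 3.
  m = 101 → c = 010100, weight = 2.
  m = 011 → c = 000100, weight = 1.
  m = 111 → c = 111010, weight = 4.
Tally weights:
  weight 0: 1 codewords.
  weight 1: 2 codewords.
  weight 2: 1 codewords.
  weight 3: 1 codewords.
  weight 4: 2 codewords.
  weight 5: 1 codewords.
Minimum distance d = smallest w > 0 with A_w > 0 = 1.
Sanity: Σ A_w = 8 = 2^3 = 8 ✓.


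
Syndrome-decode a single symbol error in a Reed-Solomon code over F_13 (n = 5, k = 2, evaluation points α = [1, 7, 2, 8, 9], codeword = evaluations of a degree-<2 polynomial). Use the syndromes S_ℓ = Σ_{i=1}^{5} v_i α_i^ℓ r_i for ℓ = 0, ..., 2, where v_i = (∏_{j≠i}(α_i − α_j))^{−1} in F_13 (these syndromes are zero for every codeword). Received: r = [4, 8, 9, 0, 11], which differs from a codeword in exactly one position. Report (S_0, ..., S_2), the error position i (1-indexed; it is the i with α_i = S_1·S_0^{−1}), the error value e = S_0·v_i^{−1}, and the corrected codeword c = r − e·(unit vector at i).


S = (4, 10, 12), error at position 5, error magnitude e = 6, c = [4, 8, 9, 0, 5].

Step 1: column multipliers v_i = (∏_{j≠i}(α_i − α_j))^{−1} mod 13.
  i = 1 (α = 1): (1−7)(1−2)(1−8)(1−9) = (−6)·(−1)·(−7)·(−8) = 336 ≡ 11, so v_1 = 11^{−1} = 6 (mod 13).
  i = 2 (α = 7): (7−1)(7−2)(7−8)(7−9) = 6·5·(−1)·(−2) = 60 ≡ 8, so v_2 = 8^{−1} = 5 (mod 13).
  i = 3 (α = 2): (2−1)(2−7)(2−8)(2−9) = 1·(−5)·(−6)·(−7) = −210 ≡ 11, so v_3 = 11^{−1} = 6 (mod 13).
  i = 4 (α = 8): (8−1)(8−7)(8−2)(8−9) = 7·1·6·(−1) = −42 ≡ 10, so v_4 = 10^{−1} = 4 (mod 13).
  i = 5 (α = 9): (9−1)(9−7)(9−2)(9−8) = 8·2·7·1 = 112 ≡ 8, so v_5 = 8^{−1} = 5 (mod 13).
  v = [6, 5, 6, 4, 5].
Step 2: syndromes of r = [4, 8, 9, 0, 11] (all sums mod 13).
  S_0 = Σ v_i r_i = 6·4 + 5·8 + 6·9 + 4·0 + 5·11 = 173 ≡ 4.
  S_1 = Σ v_i α_i r_i = 6·1·4 + 5·7·8 + 6·2·9 + 4·8·0 + 5·9·11 = 907 ≡ 10.
  α_i^2 mod 13 = [1, 10, 4, 12, 3].
  S_2 = Σ v_i α_i^2 r_i = 6·1·4 + 5·10·8 + 6·4·9 + 4·12·0 + 5·3·11 = 805 ≡ 12.
  S = (4, 10, 12) ≠ 0, so r is not a codeword (an error is present).
Step 3: locate the error. For a single error e at position i, S_ℓ = v_i·e·α_i^ℓ, so α_err = S_1/S_0.
  S_0^{−1} = 4^{−1} = 10 (mod 13), so α_err = 10·10 = 100 ≡ 9 = α_5. Error position i = 5.
  Consistency check: S_2/S_1 = 12·4 = 48 ≡ 9 = α_err ✓ (single-error assumption holds).
Step 4: error magnitude e = S_0/v_5 = S_0·∏_{j≠5}(α_5 − α_j) = 4·8 = 32 ≡ 6 (mod 13).
Step 5: correct position 5: c_5 = r_5 − e = 11 − 6 ≡ 5 (mod 13). Hence c = [4, 8, 9, 0, 5].
  Check: interpolating c through the α_i gives m(x) = 12 + 5·x (degree < 2) with m(α_i) = c_i for every i, so c is indeed a codeword.


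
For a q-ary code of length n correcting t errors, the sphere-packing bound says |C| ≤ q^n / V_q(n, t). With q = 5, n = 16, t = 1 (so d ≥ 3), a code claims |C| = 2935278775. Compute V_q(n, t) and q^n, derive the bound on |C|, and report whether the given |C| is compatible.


V_q(n, t) = 65, q^n = 152587890625, Hamming bound = 2347506009, |C| = 2935278775 > bound (violated).

Step 1: Compute V_q(n, t) = Σ_{j=0}^1 C(n, j) (q−1)^j.
  j = 0: C(16,0)·(4)^0 = 1·1 = 1.
  j = 1: C(16,1)·(4)^1 = 16·4 = 64.
  V_q(n, t) = 1 + 64 = 65.
Step 2: q^n = 5^16 = 152587890625.
Step 3: Hamming bound ⌊q^n / V_q(n,t)⌋ = ⌊152587890625/65⌋ = 2347506009.
Step 4: Compare |C| = 2935278775 to 2347506009: violated.
The claimed |C| lies above the Hamming bound, so no 5-ary code of length 16 with d ≥ 3 can have 2935278775 codewords.


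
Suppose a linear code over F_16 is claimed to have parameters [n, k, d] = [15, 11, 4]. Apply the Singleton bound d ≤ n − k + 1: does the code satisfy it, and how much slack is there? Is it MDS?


Singleton RHS = n − k + 1 = 5, slack = 1, bound satisfied, not MDS.

Singleton bound: d ≤ n − k + 1.
Here n = 15, k = 11, so n − k + 1 = 5.
Given d = 4, check d ≤ 5: YES.
Slack = (n − k + 1) − d = 1.
The code is NOT MDS (slack = 1 > 0).
Description: the claimed parameters are [15, 11, 4]_16; such a code would be non-MDS.


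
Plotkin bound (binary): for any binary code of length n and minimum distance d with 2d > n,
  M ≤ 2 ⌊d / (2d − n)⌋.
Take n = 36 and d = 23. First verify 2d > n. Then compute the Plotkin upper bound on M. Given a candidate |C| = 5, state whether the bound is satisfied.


Plotkin bound M ≤ 4; given |C| = 5 > bound (violated).

Check applicability: 2d = 46, n = 36.
2d − n = 10 > 0, so Plotkin applies.
Compute d/(2d−n) = 23/10 ≈ 2.3000.
⌊d/(2d−n)⌋ = 2.
Plotkin bound: M ≤ 2·2 = 4.
Given |C| = 5, check: VIOLATED.
This |C| is above the Plotkin bound, so no binary code with n = 36, d = 23 and 5 codewords exists.


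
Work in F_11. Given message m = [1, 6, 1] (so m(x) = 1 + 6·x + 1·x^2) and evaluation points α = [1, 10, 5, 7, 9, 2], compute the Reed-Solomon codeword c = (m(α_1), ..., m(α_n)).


c = [8, 7, 1, 4, 4, 6]

Message polynomial: m(x) = 1 + 6·x + 1·x^2 (mod 11).
For each evaluation point α_i, compute m(α_i) mod 11:
  α_1 = 1: Horner steps 1 → 7 → 8, so m(1) = 8.
  α_2 = 10: Horner steps 1 → 5 → 7, so m(10) = 7.
  α_3 = 5: Horner steps 1 → 0 → 1, so m(5) = 1.
  α_4 = 7: Horner steps 1 → 2 → 4, so m(7) = 4.
  α_5 = 9: Horner steps 1 → 4 → 4, so m(9) = 4.
  α_6 = 2: Horner steps 1 → 8 → 6, so m(2) = 6.
Codeword c = [8, 7, 1, 4, 4, 6] ∈ F_11^6.


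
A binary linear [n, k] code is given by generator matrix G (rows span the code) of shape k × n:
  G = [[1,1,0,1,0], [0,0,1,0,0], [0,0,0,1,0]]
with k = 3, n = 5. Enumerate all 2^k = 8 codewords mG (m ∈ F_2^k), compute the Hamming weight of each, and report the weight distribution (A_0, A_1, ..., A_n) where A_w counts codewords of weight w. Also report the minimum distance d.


Weight distribution: A_0 = 1, A_1 = 2, A_2 = 2, A_3 = 2, A_4 = 1. Minimum distance d = 1.

Enumerate all 2^3 = 8 messages m ∈ F_2^3.
For each, compute codeword c = mG in F_2^5, then tally its weight.
  m = 000 → c = 00000, weight = 0.
  m = 100 → c = 11010, weight = 3.
  m = 010 → c = 00100, weight = 1.
  m = 110 → c = 11110, weight = 4.
  m = 001 → c = 00010, weight = 1.
  m = 101 → c = 11000, weight = 2.
  m = 011 → c = 00110, weight = 2.
  m = 111 → c = 11100, weight = 3.
Tally weights:
  weight 0: 1 codewords.
  weight 1: 2 codewords.
  weight 2: 2 codewords.
  weight 3: 2 codewords.
  weight 4: 1 codewords.
Minimum distance d = smallest w > 0 with A_w > 0 = 1.
Sanity: Σ A_w = 8 = 2^3 = 8 ✓.


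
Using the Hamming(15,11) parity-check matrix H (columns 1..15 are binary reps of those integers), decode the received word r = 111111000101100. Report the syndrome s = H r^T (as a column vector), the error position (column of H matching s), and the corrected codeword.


s = (1, 1, 0, 0)^T, error position = 12, corrected codeword c = 111111000100100

Compute s = H r^T mod 2 one row at a time:
  s_1 = 0 + 0 + 1 + 0 + 1 + 1 + 0 + 0 = 3 ≡ 1 (mod 2).
  s_2 = 1 + 1 + 1 + 0 + 1 + 1 + 0 + 0 = 5 ≡ 1 (mod 2).
  s_3 = 1 + 1 + 1 + 0 + 1 + 0 + 0 + 0 = 4 ≡ 0 (mod 2).
  s_4 = 1 + 1 + 1 + 0 + 0 + 0 + 1 + 0 = 4 ≡ 0 (mod 2).
s = (1, 1, 0, 0)^T — this equals column 12 of H (binary 1100), so error is at position 12.
Correct: flip bit 12 of r = 111111000101100 to get c = 111111000100100.


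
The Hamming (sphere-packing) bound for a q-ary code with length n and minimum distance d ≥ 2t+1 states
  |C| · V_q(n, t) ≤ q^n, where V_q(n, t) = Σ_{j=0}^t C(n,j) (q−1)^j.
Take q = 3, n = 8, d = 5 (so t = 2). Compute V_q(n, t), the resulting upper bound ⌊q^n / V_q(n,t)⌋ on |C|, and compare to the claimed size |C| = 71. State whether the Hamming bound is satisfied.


V_q(n, t) = 129, q^n = 6561, Hamming bound = 50, |C| = 71 > bound (violated).

Step 1: Compute V_q(n, t) = Σ_{j=0}^2 C(n, j) (q−1)^j.
  j = 0: C(8,0)·(2)^0 = 1·1 = 1.
  j = 1: C(8,1)·(2)^1 = 8·2 = 16.
  j = 2: C(8,2)·(2)^2 = 28·4 = 112.
  V_q(n, t) = 1 + 16 + 112 = 129.
Step 2: q^n = 3^8 = 6561.
Step 3: Hamming bound ⌊q^n / V_q(n,t)⌋ = ⌊6561/129⌋ = 50.
Step 4: Compare |C| = 71 to 50: violated.
The claimed |C| lies above the Hamming bound, so no 3-ary code of length 8 with d ≥ 5 can have 71 codewords.


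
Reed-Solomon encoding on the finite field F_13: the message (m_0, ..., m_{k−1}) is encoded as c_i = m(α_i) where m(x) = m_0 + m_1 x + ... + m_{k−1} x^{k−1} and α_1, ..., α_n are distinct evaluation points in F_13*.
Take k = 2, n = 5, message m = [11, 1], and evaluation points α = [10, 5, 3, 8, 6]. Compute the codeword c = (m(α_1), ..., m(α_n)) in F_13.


c = [8, 3, 1, 6, 4]

Message polynomial: m(x) = 11 + 1·x (mod 13).
For each evaluation point α_i, compute m(α_i) mod 13:
  α_1 = 10: Horner steps 1 → 8, so m(10) = 8.
  α_2 = 5: Horner steps 1 → 3, so m(5) = 3.
  α_3 = 3: Horner steps 1 → 1, so m(3) = 1.
  α_4 = 8: Horner steps 1 → 6, so m(8) = 6.
  α_5 = 6: Horner steps 1 → 4, so m(6) = 4.
Codeword c = [8, 3, 1, 6, 4] ∈ F_13^5.


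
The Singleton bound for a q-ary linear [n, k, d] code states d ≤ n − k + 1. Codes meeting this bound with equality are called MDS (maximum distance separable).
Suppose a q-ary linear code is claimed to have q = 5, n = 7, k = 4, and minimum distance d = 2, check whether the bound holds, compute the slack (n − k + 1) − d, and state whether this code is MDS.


Singleton RHS = n − k + 1 = 4, slack = 2, bound satisfied, not MDS.

Singleton bound: d ≤ n − k + 1.
Here n = 7, k = 4, so n − k + 1 = 4.
Given d = 2, check d ≤ 4: YES.
Slack = (n − k + 1) − d = 2.
The code is NOT MDS (slack = 2 > 0).
Description: the claimed parameters are [7, 4, 2]_5; such a code would be non-MDS.


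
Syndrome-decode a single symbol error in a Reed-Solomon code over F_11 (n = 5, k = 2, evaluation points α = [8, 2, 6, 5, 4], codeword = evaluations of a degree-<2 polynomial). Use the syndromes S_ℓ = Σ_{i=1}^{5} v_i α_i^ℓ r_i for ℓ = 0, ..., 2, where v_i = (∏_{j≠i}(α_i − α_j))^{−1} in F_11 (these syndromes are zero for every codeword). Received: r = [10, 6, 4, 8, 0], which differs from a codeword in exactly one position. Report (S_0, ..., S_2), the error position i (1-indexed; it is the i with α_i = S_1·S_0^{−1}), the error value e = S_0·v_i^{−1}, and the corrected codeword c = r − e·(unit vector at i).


S = (9, 10, 5), error at position 3, error magnitude e = 10, c = [10, 6, 5, 8, 0].

Step 1: column multipliers v_i = (∏_{j≠i}(α_i − α_j))^{−1} mod 11.
  i = 1 (α = 8): (8−2)(8−6)(8−5)(8−4) = 6·2·3·4 = 144 ≡ 1, so v_1 = 1^{−1} = 1 (mod 11).
  i = 2 (α = 2): (2−8)(2−6)(2−5)(2−4) = (−6)·(−4)·(−3)·(−2) = 144 ≡ 1, so v_2 = 1^{−1} = 1 (mod 11).
  i = 3 (α = 6): (6−8)(6−2)(6−5)(6−4) = (−2)·4·1·2 = −16 ≡ 6, so v_3 = 6^{−1} = 2 (mod 11).
  i = 4 (α = 5): (5−8)(5−2)(5−6)(5−4) = (−3)·3·(−1)·1 = 9 ≡ 9, so v_4 = 9^{−1} = 5 (mod 11).
  i = 5 (α = 4): (4−8)(4−2)(4−6)(4−5) = (−4)·2·(−2)·(−1) = −16 ≡ 6, so v_5 = 6^{−1} = 2 (mod 11).
  v = [1, 1, 2, 5, 2].
Step 2: syndromes of r = [10, 6, 4, 8, 0] (all sums mod 11).
  S_0 = Σ v_i r_i = 1·10 + 1·6 + 2·4 + 5·8 + 2·0 = 64 ≡ 9.
  S_1 = Σ v_i α_i r_i = 1·8·10 + 1·2·6 + 2·6·4 + 5·5·8 + 2·4·0 = 340 ≡ 10.
  α_i^2 mod 11 = [9, 4, 3, 3, 5].
  S_2 = Σ v_i α_i^2 r_i = 1·9·10 + 1·4·6 + 2·3·4 + 5·3·8 + 2·5·0 = 258 ≡ 5.
  S = (9, 10, 5) ≠ 0, so r is not a codeword (an error is present).
Step 3: locate the error. For a single error e at position i, S_ℓ = v_i·e·α_i^ℓ, so α_err = S_1/S_0.
  S_0^{−1} = 9^{−1} = 5 (mod 11), so α_err = 10·5 = 50 ≡ 6 = α_3. Error position i = 3.
  Consistency check: S_2/S_1 = 5·10 = 50 ≡ 6 = α_err ✓ (single-error assumption holds).
Step 4: error magnitude e = S_0/v_3 = S_0·∏_{j≠3}(α_3 − α_j) = 9·6 = 54 ≡ 10 (mod 11).
Step 5: correct position 3: c_3 = r_3 − e = 4 − 10 ≡ 5 (mod 11). Hence c = [10, 6, 5, 8, 0].
  Check: interpolating c through the α_i gives m(x) = 1 + 8·x (degree < 2) with m(α_i) = c_i for every i, so c is indeed a codeword.
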